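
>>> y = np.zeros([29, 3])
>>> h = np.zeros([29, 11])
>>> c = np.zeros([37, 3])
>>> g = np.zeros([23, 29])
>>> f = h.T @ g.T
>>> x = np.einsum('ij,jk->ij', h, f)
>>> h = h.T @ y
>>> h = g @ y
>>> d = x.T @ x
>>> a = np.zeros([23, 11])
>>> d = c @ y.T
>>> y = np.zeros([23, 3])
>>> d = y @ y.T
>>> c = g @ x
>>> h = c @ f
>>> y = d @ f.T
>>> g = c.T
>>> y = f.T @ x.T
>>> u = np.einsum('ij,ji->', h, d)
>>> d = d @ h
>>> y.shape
(23, 29)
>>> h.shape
(23, 23)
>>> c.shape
(23, 11)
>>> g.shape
(11, 23)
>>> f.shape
(11, 23)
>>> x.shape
(29, 11)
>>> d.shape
(23, 23)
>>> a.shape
(23, 11)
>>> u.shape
()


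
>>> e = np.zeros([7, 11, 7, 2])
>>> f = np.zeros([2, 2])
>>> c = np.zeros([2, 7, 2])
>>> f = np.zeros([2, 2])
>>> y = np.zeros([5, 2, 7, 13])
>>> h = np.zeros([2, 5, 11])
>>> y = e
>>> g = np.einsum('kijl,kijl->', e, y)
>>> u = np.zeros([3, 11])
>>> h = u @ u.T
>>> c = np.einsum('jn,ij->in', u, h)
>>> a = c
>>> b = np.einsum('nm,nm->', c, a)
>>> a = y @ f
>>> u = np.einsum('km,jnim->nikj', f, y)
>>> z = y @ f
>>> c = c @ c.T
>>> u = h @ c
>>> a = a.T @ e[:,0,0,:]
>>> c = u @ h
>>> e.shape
(7, 11, 7, 2)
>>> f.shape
(2, 2)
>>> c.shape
(3, 3)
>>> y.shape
(7, 11, 7, 2)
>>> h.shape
(3, 3)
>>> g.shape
()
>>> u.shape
(3, 3)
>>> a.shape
(2, 7, 11, 2)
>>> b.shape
()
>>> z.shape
(7, 11, 7, 2)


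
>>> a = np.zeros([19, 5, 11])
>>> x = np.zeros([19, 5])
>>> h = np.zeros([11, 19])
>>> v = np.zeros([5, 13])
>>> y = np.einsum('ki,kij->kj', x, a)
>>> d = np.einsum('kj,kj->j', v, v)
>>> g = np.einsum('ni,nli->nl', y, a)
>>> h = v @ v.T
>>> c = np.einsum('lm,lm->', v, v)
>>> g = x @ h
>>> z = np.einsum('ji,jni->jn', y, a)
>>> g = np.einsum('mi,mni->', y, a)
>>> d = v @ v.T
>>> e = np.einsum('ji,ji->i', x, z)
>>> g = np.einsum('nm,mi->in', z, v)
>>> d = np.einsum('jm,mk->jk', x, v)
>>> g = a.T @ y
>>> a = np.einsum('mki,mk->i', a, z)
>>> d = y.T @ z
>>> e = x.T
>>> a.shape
(11,)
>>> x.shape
(19, 5)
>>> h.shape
(5, 5)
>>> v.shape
(5, 13)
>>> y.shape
(19, 11)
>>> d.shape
(11, 5)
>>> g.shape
(11, 5, 11)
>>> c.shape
()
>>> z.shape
(19, 5)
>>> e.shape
(5, 19)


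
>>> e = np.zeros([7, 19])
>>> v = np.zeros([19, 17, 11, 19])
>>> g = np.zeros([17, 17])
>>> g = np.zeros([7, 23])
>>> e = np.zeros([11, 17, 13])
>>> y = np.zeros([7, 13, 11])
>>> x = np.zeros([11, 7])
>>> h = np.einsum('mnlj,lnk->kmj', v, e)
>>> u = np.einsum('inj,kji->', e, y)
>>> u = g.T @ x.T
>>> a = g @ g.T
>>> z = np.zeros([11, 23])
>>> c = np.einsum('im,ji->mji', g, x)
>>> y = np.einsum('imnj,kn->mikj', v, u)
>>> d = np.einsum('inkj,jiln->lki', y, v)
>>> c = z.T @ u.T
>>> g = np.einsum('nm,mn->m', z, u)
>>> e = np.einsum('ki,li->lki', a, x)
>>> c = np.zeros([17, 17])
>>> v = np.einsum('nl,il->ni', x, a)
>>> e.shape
(11, 7, 7)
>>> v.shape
(11, 7)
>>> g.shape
(23,)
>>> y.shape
(17, 19, 23, 19)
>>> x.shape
(11, 7)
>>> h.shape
(13, 19, 19)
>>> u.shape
(23, 11)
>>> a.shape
(7, 7)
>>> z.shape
(11, 23)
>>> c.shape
(17, 17)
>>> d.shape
(11, 23, 17)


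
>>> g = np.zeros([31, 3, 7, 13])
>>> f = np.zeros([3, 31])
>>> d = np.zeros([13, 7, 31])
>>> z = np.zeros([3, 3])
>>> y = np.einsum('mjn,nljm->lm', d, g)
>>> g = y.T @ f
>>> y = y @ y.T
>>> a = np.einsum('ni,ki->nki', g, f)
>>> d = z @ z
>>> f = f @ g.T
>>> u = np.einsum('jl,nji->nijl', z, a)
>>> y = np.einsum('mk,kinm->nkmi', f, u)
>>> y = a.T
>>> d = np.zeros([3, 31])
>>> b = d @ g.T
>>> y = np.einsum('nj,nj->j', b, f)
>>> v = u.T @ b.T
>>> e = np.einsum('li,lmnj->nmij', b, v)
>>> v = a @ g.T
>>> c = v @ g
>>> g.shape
(13, 31)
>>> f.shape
(3, 13)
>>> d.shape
(3, 31)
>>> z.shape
(3, 3)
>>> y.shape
(13,)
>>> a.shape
(13, 3, 31)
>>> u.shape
(13, 31, 3, 3)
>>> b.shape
(3, 13)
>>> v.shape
(13, 3, 13)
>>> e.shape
(31, 3, 13, 3)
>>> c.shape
(13, 3, 31)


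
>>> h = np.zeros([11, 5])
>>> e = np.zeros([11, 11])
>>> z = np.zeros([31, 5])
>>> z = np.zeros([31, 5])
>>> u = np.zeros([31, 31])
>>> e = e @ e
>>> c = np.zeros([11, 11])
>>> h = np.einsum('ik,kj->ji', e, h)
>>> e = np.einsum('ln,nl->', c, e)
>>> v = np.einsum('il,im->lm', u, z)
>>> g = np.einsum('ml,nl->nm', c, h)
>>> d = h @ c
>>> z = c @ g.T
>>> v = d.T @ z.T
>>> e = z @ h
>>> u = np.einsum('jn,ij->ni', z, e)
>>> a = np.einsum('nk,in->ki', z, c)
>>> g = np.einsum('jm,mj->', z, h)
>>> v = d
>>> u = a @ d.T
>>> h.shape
(5, 11)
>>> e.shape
(11, 11)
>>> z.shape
(11, 5)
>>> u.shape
(5, 5)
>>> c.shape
(11, 11)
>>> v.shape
(5, 11)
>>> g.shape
()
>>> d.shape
(5, 11)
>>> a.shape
(5, 11)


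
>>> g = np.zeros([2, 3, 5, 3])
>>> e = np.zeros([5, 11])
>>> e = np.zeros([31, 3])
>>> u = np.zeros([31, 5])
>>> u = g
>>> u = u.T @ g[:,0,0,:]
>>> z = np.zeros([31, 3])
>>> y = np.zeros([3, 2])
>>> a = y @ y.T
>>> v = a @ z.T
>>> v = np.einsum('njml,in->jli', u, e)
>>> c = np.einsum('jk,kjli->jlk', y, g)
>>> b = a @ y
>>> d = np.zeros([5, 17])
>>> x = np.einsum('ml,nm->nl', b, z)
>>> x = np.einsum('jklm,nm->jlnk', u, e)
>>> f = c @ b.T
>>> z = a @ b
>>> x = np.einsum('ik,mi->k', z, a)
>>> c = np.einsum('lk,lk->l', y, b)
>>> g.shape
(2, 3, 5, 3)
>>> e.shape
(31, 3)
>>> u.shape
(3, 5, 3, 3)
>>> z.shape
(3, 2)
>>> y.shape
(3, 2)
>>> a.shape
(3, 3)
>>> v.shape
(5, 3, 31)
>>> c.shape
(3,)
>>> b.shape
(3, 2)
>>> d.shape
(5, 17)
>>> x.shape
(2,)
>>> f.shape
(3, 5, 3)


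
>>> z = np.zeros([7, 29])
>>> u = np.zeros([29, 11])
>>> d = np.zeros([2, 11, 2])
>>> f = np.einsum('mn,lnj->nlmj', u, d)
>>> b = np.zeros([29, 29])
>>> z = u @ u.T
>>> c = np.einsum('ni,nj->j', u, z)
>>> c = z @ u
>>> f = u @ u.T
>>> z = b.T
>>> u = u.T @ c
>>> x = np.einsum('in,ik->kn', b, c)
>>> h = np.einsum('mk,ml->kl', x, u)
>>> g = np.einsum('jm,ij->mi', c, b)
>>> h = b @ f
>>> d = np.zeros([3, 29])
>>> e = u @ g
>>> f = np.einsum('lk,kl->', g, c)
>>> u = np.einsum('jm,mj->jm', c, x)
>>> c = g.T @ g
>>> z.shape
(29, 29)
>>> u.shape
(29, 11)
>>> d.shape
(3, 29)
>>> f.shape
()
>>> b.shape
(29, 29)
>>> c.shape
(29, 29)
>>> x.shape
(11, 29)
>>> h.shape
(29, 29)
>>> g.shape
(11, 29)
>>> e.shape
(11, 29)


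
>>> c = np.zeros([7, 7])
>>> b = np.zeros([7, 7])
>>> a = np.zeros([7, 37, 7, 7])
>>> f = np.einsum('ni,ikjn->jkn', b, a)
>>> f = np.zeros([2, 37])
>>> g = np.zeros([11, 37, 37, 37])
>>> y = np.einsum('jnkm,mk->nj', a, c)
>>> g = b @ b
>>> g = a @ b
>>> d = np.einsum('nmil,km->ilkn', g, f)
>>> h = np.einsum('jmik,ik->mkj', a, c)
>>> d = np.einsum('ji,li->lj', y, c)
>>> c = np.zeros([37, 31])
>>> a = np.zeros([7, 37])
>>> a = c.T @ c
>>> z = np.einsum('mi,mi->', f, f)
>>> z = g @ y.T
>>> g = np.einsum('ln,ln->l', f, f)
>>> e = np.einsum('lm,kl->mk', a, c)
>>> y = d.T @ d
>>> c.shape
(37, 31)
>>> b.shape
(7, 7)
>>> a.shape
(31, 31)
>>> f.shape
(2, 37)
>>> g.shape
(2,)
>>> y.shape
(37, 37)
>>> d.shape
(7, 37)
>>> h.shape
(37, 7, 7)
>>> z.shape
(7, 37, 7, 37)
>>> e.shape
(31, 37)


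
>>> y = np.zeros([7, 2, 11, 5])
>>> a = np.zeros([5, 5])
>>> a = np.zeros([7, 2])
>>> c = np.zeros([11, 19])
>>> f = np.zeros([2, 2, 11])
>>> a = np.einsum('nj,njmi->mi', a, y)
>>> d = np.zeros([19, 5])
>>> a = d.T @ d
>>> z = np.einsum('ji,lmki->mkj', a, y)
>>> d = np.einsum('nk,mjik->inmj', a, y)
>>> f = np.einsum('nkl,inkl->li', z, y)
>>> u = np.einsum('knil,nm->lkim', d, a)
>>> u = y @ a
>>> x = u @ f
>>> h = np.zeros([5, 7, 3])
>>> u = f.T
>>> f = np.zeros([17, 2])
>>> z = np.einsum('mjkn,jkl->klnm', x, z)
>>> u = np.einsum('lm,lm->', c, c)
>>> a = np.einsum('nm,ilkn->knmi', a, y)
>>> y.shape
(7, 2, 11, 5)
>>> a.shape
(11, 5, 5, 7)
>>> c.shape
(11, 19)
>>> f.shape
(17, 2)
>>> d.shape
(11, 5, 7, 2)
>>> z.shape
(11, 5, 7, 7)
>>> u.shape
()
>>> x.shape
(7, 2, 11, 7)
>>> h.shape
(5, 7, 3)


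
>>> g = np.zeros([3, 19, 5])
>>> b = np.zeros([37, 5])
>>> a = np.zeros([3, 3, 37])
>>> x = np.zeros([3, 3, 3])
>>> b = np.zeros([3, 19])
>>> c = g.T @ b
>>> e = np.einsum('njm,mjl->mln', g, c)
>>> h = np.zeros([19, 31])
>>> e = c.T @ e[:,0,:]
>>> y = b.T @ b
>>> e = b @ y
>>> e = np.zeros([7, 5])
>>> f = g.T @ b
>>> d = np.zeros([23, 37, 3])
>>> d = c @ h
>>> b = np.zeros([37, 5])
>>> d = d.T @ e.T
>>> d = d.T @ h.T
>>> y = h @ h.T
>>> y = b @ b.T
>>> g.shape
(3, 19, 5)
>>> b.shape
(37, 5)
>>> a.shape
(3, 3, 37)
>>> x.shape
(3, 3, 3)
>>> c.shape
(5, 19, 19)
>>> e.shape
(7, 5)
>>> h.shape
(19, 31)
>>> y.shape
(37, 37)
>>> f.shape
(5, 19, 19)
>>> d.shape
(7, 19, 19)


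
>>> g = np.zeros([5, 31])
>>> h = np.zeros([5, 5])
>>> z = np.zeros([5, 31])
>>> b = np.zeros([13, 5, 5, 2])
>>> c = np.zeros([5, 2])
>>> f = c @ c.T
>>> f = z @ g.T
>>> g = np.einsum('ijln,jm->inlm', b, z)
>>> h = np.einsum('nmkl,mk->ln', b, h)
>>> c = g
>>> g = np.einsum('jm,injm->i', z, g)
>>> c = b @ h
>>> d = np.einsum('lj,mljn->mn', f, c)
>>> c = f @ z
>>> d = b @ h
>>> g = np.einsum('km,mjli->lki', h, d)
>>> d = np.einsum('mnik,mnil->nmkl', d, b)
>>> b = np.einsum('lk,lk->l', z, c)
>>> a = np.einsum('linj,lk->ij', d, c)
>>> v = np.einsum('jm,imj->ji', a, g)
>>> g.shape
(5, 2, 13)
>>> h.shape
(2, 13)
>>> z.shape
(5, 31)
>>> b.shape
(5,)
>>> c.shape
(5, 31)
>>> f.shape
(5, 5)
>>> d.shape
(5, 13, 13, 2)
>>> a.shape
(13, 2)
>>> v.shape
(13, 5)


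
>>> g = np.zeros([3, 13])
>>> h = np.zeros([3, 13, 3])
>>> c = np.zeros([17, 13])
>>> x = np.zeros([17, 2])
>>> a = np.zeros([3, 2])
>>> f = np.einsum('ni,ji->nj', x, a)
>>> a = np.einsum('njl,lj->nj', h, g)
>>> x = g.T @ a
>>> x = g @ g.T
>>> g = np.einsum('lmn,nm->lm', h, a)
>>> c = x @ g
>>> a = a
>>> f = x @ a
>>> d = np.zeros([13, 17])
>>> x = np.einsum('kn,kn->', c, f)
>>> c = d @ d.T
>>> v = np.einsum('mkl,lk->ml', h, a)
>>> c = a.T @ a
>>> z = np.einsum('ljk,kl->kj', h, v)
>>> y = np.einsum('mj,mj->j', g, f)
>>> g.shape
(3, 13)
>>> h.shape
(3, 13, 3)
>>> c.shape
(13, 13)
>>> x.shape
()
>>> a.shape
(3, 13)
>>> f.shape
(3, 13)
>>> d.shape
(13, 17)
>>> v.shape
(3, 3)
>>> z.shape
(3, 13)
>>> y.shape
(13,)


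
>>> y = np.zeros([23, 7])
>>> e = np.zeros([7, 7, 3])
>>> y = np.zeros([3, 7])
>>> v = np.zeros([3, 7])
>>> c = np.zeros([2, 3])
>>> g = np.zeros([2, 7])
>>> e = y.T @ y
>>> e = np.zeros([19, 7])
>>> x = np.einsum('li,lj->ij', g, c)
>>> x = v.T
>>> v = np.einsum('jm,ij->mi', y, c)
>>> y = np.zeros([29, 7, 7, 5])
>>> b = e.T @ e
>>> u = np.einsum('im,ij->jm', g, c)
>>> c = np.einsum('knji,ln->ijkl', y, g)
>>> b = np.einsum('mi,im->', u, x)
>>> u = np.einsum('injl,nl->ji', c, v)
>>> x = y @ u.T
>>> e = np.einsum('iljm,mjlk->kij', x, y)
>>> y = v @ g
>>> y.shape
(7, 7)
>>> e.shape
(5, 29, 7)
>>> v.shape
(7, 2)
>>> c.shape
(5, 7, 29, 2)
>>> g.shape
(2, 7)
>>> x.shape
(29, 7, 7, 29)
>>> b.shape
()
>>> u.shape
(29, 5)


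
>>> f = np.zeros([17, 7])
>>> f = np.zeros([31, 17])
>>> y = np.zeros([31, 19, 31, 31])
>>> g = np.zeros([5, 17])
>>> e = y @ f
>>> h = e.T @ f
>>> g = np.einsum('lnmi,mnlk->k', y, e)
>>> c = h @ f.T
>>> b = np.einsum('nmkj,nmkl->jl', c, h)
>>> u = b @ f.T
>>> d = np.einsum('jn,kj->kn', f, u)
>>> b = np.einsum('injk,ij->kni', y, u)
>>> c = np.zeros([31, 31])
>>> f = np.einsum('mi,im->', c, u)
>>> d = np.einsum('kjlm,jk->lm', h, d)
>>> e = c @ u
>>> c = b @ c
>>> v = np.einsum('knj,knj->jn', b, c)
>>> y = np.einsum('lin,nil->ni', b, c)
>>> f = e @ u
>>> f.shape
(31, 31)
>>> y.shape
(31, 19)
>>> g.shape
(17,)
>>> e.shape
(31, 31)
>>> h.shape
(17, 31, 19, 17)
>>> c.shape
(31, 19, 31)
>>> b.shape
(31, 19, 31)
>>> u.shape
(31, 31)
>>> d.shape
(19, 17)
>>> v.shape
(31, 19)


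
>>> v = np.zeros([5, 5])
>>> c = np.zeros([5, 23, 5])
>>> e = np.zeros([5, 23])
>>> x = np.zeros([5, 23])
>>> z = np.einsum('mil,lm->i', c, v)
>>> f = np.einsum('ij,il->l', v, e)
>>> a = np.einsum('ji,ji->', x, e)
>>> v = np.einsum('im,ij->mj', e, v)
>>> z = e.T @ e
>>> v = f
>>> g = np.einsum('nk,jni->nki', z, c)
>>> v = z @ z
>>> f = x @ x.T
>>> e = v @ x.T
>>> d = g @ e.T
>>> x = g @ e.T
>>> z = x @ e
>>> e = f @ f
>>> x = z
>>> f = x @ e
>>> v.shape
(23, 23)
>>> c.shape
(5, 23, 5)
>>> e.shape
(5, 5)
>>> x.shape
(23, 23, 5)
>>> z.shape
(23, 23, 5)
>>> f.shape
(23, 23, 5)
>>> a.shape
()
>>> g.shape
(23, 23, 5)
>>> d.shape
(23, 23, 23)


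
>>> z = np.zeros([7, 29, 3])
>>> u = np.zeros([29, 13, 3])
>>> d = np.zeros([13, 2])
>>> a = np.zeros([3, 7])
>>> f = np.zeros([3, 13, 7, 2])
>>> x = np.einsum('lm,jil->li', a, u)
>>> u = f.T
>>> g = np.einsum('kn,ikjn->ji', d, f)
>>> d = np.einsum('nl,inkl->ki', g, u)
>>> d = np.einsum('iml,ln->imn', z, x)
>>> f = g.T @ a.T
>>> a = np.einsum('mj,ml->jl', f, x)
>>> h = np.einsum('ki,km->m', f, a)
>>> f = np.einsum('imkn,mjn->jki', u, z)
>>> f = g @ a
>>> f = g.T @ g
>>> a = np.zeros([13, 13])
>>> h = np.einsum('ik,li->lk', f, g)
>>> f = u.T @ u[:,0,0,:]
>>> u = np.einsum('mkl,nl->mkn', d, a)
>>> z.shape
(7, 29, 3)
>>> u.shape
(7, 29, 13)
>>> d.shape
(7, 29, 13)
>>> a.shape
(13, 13)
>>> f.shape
(3, 13, 7, 3)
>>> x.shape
(3, 13)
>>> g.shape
(7, 3)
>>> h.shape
(7, 3)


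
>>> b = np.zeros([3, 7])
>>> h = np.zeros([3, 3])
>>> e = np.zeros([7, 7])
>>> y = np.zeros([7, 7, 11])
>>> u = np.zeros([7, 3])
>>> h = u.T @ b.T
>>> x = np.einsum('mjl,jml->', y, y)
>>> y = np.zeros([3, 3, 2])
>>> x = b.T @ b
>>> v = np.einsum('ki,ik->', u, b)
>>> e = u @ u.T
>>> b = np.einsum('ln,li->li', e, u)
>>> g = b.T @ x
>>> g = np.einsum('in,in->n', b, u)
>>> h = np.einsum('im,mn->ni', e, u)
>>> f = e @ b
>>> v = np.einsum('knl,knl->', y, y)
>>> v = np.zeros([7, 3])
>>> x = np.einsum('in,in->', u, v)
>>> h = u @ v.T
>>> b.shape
(7, 3)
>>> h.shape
(7, 7)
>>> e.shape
(7, 7)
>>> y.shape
(3, 3, 2)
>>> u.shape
(7, 3)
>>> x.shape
()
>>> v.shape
(7, 3)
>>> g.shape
(3,)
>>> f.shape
(7, 3)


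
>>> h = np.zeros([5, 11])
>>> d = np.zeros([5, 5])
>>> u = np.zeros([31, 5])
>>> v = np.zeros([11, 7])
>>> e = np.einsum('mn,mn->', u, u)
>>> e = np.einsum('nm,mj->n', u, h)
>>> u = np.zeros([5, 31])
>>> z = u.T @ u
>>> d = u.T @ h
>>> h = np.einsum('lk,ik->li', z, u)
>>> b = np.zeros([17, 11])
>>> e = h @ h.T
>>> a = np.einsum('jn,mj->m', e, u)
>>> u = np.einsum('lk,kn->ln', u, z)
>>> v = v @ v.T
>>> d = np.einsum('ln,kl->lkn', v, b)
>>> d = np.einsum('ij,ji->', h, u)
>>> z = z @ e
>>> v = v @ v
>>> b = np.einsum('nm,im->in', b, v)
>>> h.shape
(31, 5)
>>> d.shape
()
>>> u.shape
(5, 31)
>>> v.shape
(11, 11)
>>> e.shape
(31, 31)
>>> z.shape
(31, 31)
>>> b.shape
(11, 17)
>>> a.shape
(5,)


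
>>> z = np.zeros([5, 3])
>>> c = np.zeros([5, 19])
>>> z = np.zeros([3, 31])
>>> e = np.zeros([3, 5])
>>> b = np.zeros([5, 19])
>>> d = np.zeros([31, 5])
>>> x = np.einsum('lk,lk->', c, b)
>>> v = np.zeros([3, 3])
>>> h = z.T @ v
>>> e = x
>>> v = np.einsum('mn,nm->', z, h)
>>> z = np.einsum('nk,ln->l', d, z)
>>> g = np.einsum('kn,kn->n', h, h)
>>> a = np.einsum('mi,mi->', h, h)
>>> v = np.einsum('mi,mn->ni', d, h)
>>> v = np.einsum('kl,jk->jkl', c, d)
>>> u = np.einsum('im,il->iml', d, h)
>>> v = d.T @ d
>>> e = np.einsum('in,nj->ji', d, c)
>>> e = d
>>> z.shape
(3,)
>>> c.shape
(5, 19)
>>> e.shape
(31, 5)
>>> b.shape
(5, 19)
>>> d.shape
(31, 5)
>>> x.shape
()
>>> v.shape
(5, 5)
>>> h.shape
(31, 3)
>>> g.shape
(3,)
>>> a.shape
()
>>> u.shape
(31, 5, 3)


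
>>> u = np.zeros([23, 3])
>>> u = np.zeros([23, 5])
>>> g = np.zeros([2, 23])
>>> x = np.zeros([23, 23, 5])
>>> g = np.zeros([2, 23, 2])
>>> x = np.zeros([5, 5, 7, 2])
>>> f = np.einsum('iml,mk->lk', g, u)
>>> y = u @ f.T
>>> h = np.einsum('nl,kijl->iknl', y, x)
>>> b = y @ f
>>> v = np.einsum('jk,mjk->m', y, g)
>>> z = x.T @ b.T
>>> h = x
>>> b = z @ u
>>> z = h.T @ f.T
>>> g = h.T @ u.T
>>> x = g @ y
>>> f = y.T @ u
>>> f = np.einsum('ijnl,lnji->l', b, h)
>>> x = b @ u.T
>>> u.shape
(23, 5)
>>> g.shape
(2, 7, 5, 23)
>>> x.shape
(2, 7, 5, 23)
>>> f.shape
(5,)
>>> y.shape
(23, 2)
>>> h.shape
(5, 5, 7, 2)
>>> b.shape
(2, 7, 5, 5)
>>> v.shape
(2,)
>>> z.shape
(2, 7, 5, 2)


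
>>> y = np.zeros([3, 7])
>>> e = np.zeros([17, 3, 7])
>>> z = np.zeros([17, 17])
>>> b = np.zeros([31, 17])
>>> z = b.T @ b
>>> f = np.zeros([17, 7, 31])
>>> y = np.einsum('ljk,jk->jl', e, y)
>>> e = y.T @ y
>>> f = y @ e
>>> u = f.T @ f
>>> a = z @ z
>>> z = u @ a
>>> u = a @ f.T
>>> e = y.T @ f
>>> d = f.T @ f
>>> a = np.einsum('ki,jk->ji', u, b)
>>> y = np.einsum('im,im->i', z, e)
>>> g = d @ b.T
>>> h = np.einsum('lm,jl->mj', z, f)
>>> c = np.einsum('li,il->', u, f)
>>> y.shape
(17,)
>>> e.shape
(17, 17)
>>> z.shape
(17, 17)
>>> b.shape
(31, 17)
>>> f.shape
(3, 17)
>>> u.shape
(17, 3)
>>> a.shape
(31, 3)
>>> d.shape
(17, 17)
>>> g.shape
(17, 31)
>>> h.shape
(17, 3)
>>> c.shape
()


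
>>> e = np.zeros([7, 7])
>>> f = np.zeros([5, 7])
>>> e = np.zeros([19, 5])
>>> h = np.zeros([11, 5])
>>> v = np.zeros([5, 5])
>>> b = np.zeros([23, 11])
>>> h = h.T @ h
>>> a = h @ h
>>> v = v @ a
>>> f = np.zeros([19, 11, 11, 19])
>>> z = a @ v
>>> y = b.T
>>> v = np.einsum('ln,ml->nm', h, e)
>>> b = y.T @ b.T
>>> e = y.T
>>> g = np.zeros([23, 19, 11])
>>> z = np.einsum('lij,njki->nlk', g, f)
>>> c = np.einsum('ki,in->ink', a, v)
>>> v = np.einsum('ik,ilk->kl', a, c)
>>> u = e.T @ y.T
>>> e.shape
(23, 11)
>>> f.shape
(19, 11, 11, 19)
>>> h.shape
(5, 5)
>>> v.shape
(5, 19)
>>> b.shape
(23, 23)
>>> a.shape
(5, 5)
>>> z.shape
(19, 23, 11)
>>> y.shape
(11, 23)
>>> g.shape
(23, 19, 11)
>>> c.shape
(5, 19, 5)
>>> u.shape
(11, 11)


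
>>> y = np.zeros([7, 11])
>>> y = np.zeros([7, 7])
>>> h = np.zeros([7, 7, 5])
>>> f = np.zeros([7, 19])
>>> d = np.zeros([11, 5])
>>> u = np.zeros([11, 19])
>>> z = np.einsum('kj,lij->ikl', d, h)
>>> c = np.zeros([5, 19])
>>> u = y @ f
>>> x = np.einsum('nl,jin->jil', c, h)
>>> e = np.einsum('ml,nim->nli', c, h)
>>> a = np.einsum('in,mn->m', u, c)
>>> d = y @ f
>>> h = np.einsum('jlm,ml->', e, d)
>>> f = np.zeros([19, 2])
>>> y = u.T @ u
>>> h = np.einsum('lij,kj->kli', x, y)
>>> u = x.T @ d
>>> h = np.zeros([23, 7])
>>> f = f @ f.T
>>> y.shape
(19, 19)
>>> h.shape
(23, 7)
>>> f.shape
(19, 19)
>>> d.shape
(7, 19)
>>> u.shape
(19, 7, 19)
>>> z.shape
(7, 11, 7)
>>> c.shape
(5, 19)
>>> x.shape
(7, 7, 19)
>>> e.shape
(7, 19, 7)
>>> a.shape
(5,)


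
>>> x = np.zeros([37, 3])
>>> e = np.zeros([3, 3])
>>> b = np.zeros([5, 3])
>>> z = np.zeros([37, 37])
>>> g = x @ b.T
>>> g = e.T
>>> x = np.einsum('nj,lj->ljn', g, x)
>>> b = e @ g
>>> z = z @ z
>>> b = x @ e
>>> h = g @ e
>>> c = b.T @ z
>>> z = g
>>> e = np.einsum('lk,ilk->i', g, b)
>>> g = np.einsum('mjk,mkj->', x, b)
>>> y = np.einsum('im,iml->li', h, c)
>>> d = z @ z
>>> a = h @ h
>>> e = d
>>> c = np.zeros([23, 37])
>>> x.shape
(37, 3, 3)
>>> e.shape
(3, 3)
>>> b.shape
(37, 3, 3)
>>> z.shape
(3, 3)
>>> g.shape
()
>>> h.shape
(3, 3)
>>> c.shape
(23, 37)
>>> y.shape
(37, 3)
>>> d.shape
(3, 3)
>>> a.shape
(3, 3)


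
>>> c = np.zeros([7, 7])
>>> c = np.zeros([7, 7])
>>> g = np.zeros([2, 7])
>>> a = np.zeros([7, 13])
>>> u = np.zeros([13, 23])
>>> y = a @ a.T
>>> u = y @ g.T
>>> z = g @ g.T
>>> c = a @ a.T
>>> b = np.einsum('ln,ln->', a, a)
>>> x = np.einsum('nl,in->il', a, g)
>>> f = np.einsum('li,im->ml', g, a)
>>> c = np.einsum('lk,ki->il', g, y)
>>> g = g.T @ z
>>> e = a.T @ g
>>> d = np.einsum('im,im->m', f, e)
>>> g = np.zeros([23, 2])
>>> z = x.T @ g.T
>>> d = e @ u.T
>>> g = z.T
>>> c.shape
(7, 2)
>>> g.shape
(23, 13)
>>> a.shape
(7, 13)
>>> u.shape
(7, 2)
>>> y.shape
(7, 7)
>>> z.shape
(13, 23)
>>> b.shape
()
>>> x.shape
(2, 13)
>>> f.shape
(13, 2)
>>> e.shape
(13, 2)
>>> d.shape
(13, 7)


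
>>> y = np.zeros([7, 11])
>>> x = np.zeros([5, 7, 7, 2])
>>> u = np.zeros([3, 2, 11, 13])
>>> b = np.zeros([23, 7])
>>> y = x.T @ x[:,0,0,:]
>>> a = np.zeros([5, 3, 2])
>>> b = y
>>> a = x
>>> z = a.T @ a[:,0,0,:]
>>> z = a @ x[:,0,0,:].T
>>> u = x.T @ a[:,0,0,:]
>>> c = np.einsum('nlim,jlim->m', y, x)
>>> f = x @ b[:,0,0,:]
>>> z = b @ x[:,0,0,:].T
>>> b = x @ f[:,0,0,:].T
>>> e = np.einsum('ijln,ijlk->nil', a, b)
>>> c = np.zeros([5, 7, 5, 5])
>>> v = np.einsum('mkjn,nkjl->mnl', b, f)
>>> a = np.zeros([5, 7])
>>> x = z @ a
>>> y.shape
(2, 7, 7, 2)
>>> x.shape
(2, 7, 7, 7)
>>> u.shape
(2, 7, 7, 2)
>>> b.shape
(5, 7, 7, 5)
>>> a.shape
(5, 7)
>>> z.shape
(2, 7, 7, 5)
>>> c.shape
(5, 7, 5, 5)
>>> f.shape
(5, 7, 7, 2)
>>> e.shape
(2, 5, 7)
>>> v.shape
(5, 5, 2)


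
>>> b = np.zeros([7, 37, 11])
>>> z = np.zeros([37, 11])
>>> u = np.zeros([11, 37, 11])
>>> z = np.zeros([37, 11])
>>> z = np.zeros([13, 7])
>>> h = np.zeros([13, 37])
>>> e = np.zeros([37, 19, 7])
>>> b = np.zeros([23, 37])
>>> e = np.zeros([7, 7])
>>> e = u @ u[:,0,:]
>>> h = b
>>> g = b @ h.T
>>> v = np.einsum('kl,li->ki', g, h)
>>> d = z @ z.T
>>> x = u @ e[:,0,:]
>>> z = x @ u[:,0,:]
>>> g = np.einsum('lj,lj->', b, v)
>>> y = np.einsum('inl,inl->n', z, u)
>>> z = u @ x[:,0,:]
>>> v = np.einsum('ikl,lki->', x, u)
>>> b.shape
(23, 37)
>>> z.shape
(11, 37, 11)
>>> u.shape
(11, 37, 11)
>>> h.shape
(23, 37)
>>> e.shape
(11, 37, 11)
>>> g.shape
()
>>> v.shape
()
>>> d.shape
(13, 13)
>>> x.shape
(11, 37, 11)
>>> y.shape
(37,)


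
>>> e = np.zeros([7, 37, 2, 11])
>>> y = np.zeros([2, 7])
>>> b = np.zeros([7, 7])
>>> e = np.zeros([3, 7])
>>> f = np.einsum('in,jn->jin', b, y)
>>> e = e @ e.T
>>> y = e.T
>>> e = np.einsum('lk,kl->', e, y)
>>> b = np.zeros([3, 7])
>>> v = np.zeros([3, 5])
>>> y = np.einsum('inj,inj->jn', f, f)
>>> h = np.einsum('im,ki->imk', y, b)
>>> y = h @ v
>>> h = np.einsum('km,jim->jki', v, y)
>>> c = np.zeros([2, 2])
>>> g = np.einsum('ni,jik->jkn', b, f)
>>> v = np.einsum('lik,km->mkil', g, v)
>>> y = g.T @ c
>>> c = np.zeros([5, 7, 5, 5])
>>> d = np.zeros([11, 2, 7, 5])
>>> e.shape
()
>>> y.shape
(3, 7, 2)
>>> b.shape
(3, 7)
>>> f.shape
(2, 7, 7)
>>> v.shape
(5, 3, 7, 2)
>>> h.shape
(7, 3, 7)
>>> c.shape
(5, 7, 5, 5)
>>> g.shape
(2, 7, 3)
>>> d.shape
(11, 2, 7, 5)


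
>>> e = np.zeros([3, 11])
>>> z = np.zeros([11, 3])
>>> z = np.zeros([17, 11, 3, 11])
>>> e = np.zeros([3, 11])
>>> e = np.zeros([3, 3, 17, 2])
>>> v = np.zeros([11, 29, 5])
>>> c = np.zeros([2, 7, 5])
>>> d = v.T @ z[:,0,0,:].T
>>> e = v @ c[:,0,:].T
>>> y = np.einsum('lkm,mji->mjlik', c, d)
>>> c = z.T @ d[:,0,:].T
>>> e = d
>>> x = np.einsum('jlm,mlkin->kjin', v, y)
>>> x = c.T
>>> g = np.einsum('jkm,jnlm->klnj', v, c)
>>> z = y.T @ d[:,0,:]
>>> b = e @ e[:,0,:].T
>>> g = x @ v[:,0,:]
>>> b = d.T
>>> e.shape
(5, 29, 17)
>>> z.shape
(7, 17, 2, 29, 17)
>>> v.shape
(11, 29, 5)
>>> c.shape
(11, 3, 11, 5)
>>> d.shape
(5, 29, 17)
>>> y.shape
(5, 29, 2, 17, 7)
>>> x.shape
(5, 11, 3, 11)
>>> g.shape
(5, 11, 3, 5)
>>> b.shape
(17, 29, 5)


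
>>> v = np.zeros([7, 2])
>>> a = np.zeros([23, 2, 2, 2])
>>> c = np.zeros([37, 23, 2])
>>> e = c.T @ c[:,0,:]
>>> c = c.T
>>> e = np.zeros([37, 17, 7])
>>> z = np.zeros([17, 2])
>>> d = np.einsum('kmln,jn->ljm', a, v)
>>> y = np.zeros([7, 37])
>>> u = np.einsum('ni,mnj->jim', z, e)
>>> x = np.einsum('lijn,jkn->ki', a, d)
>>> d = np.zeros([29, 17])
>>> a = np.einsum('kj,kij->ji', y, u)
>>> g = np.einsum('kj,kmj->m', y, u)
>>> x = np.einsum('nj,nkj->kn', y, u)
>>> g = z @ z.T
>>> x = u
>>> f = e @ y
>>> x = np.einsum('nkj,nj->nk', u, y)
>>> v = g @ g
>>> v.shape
(17, 17)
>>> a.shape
(37, 2)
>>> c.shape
(2, 23, 37)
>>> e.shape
(37, 17, 7)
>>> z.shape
(17, 2)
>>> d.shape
(29, 17)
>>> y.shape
(7, 37)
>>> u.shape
(7, 2, 37)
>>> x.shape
(7, 2)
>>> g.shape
(17, 17)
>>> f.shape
(37, 17, 37)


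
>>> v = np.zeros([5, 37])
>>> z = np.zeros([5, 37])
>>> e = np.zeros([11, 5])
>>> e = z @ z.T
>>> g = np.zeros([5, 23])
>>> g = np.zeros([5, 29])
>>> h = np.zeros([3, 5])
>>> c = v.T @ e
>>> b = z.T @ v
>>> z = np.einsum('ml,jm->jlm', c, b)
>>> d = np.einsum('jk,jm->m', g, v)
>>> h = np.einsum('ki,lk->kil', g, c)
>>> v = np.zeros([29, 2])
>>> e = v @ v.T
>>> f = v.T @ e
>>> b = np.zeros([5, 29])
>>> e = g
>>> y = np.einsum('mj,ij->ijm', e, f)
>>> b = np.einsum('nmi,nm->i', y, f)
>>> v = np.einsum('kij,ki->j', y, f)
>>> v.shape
(5,)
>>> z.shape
(37, 5, 37)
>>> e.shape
(5, 29)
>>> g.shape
(5, 29)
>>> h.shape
(5, 29, 37)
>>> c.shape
(37, 5)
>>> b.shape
(5,)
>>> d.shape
(37,)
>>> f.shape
(2, 29)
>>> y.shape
(2, 29, 5)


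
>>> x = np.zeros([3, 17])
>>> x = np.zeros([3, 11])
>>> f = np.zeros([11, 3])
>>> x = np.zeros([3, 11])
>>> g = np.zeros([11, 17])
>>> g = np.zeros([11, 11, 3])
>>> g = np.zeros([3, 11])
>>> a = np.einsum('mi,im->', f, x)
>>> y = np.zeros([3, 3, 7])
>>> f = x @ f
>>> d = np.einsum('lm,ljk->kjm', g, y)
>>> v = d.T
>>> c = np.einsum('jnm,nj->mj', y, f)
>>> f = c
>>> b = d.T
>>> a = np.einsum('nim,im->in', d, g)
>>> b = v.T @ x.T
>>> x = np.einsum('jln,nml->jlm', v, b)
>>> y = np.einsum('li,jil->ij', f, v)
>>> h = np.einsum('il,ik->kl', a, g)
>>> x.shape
(11, 3, 3)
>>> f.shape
(7, 3)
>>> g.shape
(3, 11)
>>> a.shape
(3, 7)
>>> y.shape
(3, 11)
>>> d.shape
(7, 3, 11)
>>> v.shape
(11, 3, 7)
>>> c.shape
(7, 3)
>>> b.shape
(7, 3, 3)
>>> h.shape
(11, 7)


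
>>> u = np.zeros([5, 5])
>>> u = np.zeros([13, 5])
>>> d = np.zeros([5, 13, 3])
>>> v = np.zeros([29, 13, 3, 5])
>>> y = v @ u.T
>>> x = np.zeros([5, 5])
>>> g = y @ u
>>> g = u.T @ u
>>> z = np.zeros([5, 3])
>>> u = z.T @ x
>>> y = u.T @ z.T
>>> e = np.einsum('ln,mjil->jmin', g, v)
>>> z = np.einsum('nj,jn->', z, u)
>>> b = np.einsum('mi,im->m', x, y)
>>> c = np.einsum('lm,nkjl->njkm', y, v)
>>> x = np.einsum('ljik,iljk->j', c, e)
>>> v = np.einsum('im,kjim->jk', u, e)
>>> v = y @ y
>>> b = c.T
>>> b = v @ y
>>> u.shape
(3, 5)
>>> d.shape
(5, 13, 3)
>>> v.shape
(5, 5)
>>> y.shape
(5, 5)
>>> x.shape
(3,)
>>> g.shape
(5, 5)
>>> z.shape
()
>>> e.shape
(13, 29, 3, 5)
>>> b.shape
(5, 5)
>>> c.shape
(29, 3, 13, 5)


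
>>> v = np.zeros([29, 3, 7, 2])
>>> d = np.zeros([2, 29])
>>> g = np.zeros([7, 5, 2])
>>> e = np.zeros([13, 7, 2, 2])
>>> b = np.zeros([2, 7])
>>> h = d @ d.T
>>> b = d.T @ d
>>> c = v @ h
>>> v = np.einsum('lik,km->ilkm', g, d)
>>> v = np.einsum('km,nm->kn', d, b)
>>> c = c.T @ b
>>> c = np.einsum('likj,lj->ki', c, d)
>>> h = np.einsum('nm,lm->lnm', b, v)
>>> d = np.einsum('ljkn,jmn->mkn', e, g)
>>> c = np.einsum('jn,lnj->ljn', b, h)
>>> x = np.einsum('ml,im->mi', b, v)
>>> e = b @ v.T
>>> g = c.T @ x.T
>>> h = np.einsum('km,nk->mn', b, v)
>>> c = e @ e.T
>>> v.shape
(2, 29)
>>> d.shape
(5, 2, 2)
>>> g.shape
(29, 29, 29)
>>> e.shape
(29, 2)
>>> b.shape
(29, 29)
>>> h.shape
(29, 2)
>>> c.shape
(29, 29)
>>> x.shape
(29, 2)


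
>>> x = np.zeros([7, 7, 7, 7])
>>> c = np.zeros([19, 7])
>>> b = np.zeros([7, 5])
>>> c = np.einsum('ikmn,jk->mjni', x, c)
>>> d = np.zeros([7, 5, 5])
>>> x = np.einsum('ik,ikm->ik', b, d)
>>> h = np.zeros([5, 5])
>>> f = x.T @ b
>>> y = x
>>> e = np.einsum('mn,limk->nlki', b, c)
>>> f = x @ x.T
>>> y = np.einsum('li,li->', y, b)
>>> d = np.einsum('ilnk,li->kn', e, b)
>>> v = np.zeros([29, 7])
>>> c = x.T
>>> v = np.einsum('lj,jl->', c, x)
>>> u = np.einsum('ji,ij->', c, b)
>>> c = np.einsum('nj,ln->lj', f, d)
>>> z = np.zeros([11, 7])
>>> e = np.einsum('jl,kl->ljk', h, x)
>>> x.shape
(7, 5)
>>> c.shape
(19, 7)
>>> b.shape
(7, 5)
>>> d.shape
(19, 7)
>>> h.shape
(5, 5)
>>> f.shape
(7, 7)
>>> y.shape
()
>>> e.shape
(5, 5, 7)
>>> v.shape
()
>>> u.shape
()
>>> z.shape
(11, 7)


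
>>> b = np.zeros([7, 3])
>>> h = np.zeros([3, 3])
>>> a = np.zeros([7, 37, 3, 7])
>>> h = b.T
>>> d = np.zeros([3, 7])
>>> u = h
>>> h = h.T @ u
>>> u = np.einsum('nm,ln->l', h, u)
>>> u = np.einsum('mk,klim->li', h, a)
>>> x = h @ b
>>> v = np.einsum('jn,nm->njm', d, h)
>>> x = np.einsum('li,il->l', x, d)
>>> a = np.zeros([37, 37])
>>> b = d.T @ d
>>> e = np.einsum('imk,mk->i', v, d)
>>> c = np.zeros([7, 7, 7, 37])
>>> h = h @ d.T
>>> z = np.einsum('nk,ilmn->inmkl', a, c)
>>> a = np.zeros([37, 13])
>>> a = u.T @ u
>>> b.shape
(7, 7)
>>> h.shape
(7, 3)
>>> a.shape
(3, 3)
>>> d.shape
(3, 7)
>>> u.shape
(37, 3)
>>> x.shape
(7,)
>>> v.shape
(7, 3, 7)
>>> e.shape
(7,)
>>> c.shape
(7, 7, 7, 37)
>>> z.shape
(7, 37, 7, 37, 7)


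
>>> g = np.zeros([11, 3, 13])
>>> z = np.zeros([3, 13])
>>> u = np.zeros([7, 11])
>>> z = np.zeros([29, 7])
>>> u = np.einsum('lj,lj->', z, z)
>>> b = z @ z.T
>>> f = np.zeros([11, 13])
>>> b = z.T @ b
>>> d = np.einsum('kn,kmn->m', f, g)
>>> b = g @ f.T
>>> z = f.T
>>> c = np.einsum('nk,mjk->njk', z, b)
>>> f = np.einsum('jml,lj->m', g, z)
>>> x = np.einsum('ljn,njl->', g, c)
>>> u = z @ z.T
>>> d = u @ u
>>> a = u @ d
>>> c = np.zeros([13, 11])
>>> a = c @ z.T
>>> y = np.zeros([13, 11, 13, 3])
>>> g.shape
(11, 3, 13)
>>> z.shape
(13, 11)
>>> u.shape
(13, 13)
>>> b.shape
(11, 3, 11)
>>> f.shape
(3,)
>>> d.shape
(13, 13)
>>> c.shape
(13, 11)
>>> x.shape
()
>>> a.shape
(13, 13)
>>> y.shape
(13, 11, 13, 3)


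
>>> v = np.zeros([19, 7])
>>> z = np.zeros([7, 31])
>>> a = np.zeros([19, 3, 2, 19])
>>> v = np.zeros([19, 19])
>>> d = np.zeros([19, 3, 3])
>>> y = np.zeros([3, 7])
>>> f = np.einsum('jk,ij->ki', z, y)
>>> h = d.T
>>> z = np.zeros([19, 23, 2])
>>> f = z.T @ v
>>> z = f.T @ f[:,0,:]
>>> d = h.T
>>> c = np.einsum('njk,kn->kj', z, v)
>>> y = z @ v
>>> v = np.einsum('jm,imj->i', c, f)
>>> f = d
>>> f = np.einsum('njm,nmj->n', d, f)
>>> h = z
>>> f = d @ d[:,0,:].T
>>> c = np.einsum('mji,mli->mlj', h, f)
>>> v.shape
(2,)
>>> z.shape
(19, 23, 19)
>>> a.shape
(19, 3, 2, 19)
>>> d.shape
(19, 3, 3)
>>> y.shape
(19, 23, 19)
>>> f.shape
(19, 3, 19)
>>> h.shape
(19, 23, 19)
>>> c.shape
(19, 3, 23)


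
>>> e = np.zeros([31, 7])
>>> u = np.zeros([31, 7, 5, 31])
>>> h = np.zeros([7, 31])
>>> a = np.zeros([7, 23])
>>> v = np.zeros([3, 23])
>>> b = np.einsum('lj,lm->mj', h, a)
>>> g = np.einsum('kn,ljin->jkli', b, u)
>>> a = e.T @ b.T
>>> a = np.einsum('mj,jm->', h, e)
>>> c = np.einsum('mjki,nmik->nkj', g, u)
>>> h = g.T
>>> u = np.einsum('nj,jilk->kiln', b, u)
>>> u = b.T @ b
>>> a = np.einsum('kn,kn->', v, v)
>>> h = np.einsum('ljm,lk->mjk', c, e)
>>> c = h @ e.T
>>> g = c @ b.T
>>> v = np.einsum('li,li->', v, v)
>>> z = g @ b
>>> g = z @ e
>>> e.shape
(31, 7)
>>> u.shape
(31, 31)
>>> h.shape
(23, 31, 7)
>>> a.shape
()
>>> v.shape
()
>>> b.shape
(23, 31)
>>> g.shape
(23, 31, 7)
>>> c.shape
(23, 31, 31)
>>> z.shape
(23, 31, 31)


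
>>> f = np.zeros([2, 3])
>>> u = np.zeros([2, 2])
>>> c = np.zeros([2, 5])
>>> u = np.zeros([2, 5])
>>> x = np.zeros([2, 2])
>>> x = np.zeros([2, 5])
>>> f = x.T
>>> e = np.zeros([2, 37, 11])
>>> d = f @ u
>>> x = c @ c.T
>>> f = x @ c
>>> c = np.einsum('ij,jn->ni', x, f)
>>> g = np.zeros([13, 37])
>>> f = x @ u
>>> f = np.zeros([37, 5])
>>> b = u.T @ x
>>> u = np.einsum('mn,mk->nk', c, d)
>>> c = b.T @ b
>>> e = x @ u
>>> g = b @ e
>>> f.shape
(37, 5)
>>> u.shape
(2, 5)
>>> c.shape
(2, 2)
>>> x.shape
(2, 2)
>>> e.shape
(2, 5)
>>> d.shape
(5, 5)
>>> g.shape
(5, 5)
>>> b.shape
(5, 2)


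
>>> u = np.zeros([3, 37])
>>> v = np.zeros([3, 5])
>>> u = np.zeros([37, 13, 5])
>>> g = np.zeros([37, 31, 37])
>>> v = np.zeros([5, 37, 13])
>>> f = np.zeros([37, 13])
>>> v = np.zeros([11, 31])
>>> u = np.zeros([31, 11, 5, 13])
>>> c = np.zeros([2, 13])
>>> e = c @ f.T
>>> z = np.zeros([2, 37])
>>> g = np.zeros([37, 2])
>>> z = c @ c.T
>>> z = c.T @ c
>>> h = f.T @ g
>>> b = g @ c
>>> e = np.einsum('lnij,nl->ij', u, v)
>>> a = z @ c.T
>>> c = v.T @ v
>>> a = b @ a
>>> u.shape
(31, 11, 5, 13)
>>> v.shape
(11, 31)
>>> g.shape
(37, 2)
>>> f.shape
(37, 13)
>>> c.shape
(31, 31)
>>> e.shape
(5, 13)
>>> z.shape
(13, 13)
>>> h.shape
(13, 2)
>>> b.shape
(37, 13)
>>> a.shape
(37, 2)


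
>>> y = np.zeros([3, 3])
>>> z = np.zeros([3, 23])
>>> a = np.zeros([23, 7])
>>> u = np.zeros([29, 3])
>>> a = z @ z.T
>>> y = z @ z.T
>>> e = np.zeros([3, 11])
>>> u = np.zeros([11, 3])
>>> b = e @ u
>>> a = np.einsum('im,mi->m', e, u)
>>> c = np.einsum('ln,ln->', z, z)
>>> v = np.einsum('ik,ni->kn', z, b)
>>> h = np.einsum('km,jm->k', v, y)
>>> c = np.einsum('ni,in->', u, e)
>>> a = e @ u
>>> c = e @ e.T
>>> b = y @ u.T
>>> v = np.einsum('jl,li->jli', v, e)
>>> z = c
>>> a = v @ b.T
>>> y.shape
(3, 3)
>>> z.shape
(3, 3)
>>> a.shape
(23, 3, 3)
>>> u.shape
(11, 3)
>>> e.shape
(3, 11)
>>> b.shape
(3, 11)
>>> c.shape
(3, 3)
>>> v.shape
(23, 3, 11)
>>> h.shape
(23,)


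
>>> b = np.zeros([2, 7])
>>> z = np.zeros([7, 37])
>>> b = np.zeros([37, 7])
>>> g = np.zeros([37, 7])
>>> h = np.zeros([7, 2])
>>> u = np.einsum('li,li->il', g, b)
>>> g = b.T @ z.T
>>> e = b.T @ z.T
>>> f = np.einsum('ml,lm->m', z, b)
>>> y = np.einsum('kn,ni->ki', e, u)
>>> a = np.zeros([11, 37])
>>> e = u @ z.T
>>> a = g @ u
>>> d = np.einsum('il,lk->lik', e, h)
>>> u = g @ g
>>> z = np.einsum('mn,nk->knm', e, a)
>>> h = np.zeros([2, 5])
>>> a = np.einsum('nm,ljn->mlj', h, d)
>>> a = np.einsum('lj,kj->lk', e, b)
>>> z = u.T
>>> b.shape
(37, 7)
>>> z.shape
(7, 7)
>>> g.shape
(7, 7)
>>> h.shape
(2, 5)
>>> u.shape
(7, 7)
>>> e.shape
(7, 7)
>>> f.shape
(7,)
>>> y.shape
(7, 37)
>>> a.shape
(7, 37)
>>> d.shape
(7, 7, 2)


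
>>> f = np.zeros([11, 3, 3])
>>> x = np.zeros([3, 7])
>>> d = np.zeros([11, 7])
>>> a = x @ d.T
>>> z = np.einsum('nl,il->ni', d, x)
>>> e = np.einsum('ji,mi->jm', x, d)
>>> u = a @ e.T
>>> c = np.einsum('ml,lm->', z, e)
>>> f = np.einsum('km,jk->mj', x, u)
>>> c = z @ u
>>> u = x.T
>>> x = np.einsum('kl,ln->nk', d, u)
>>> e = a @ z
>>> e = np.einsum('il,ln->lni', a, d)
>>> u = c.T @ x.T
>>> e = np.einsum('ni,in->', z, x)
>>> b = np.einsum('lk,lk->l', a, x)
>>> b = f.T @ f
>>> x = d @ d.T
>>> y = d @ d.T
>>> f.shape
(7, 3)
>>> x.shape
(11, 11)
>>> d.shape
(11, 7)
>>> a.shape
(3, 11)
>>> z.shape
(11, 3)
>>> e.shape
()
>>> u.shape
(3, 3)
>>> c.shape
(11, 3)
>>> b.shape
(3, 3)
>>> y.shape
(11, 11)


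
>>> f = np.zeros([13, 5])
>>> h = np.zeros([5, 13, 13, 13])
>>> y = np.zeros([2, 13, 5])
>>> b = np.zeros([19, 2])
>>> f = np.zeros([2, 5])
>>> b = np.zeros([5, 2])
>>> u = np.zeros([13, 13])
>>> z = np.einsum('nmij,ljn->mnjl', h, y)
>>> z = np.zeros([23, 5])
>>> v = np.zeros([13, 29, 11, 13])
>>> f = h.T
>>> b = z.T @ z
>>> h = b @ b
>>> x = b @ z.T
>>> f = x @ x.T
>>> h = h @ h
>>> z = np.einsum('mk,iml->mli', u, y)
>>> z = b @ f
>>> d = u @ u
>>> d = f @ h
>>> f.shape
(5, 5)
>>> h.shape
(5, 5)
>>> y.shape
(2, 13, 5)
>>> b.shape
(5, 5)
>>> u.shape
(13, 13)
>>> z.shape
(5, 5)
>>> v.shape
(13, 29, 11, 13)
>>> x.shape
(5, 23)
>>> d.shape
(5, 5)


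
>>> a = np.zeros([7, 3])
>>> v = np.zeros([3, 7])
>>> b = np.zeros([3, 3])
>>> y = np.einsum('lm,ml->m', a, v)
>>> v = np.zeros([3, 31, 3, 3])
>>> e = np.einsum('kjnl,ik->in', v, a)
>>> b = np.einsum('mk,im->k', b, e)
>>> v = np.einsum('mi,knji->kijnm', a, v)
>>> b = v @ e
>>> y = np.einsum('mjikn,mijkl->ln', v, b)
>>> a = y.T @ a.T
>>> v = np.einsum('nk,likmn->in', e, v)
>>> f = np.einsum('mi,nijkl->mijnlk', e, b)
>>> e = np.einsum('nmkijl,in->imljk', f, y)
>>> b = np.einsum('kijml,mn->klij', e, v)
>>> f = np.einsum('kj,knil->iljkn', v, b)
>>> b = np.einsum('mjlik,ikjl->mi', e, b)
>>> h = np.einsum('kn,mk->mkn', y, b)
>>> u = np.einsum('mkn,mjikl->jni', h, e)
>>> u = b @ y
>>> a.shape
(7, 7)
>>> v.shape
(3, 7)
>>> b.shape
(3, 3)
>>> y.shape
(3, 7)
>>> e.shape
(3, 3, 31, 3, 3)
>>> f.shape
(3, 31, 7, 3, 3)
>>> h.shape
(3, 3, 7)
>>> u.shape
(3, 7)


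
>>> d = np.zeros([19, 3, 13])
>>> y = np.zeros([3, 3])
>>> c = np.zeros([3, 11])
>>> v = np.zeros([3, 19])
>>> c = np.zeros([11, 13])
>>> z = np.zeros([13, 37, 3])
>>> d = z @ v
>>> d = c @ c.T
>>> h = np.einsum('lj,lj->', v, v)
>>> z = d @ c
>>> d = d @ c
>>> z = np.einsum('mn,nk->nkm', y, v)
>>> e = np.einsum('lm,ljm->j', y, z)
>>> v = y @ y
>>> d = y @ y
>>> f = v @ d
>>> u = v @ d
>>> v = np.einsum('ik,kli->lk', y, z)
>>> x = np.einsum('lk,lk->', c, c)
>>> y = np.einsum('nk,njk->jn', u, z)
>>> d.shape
(3, 3)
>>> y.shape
(19, 3)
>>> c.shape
(11, 13)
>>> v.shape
(19, 3)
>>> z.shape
(3, 19, 3)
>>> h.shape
()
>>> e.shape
(19,)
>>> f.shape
(3, 3)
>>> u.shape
(3, 3)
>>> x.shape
()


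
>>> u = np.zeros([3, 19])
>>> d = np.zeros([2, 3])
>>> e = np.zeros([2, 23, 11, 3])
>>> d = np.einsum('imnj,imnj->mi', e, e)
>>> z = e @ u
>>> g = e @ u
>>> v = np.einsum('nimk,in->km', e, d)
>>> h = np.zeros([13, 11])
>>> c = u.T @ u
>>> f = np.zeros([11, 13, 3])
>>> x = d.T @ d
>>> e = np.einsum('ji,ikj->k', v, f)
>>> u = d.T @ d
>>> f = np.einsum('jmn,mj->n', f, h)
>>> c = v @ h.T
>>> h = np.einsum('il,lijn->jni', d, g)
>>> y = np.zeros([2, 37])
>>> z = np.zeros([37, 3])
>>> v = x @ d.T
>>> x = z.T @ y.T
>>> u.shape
(2, 2)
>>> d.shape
(23, 2)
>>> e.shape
(13,)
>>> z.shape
(37, 3)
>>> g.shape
(2, 23, 11, 19)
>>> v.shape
(2, 23)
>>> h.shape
(11, 19, 23)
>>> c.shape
(3, 13)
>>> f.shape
(3,)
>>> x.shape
(3, 2)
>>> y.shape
(2, 37)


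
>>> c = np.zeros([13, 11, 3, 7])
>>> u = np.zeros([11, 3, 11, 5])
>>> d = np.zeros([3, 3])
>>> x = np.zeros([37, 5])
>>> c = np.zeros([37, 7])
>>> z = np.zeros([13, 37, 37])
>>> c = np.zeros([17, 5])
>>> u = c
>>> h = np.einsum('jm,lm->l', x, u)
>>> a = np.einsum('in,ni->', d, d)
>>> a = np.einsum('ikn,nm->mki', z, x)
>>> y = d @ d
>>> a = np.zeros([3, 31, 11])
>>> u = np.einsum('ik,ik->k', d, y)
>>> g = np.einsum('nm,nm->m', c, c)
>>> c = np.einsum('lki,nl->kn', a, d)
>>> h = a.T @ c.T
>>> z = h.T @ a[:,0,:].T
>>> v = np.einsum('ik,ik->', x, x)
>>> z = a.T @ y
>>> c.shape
(31, 3)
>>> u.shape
(3,)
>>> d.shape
(3, 3)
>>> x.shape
(37, 5)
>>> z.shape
(11, 31, 3)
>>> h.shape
(11, 31, 31)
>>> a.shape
(3, 31, 11)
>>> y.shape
(3, 3)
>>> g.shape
(5,)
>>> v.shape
()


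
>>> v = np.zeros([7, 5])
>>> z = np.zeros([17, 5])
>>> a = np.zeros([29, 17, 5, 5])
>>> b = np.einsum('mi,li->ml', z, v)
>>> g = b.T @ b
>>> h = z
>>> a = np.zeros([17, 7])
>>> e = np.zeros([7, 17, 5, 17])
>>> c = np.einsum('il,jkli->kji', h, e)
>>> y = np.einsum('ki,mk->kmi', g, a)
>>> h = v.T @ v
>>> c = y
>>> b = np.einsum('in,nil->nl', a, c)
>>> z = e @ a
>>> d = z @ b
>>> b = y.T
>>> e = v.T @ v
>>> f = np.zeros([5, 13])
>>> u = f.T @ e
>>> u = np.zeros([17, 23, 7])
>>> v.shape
(7, 5)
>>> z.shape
(7, 17, 5, 7)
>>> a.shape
(17, 7)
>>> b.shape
(7, 17, 7)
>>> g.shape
(7, 7)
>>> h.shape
(5, 5)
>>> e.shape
(5, 5)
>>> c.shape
(7, 17, 7)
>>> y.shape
(7, 17, 7)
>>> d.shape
(7, 17, 5, 7)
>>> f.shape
(5, 13)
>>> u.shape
(17, 23, 7)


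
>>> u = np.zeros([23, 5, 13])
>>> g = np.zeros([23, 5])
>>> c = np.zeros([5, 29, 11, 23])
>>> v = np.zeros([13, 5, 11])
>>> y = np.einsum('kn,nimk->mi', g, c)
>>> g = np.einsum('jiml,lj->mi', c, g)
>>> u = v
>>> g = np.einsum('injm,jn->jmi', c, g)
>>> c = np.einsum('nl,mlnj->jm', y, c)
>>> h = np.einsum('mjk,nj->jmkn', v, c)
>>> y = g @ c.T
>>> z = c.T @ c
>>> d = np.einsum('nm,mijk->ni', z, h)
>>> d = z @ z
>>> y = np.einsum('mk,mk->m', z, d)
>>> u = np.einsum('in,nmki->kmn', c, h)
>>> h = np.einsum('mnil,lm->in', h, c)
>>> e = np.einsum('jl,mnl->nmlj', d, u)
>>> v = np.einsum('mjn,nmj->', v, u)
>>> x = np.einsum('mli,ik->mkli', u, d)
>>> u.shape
(11, 13, 5)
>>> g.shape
(11, 23, 5)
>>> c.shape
(23, 5)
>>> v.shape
()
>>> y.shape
(5,)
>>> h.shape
(11, 13)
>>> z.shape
(5, 5)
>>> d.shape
(5, 5)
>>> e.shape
(13, 11, 5, 5)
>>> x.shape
(11, 5, 13, 5)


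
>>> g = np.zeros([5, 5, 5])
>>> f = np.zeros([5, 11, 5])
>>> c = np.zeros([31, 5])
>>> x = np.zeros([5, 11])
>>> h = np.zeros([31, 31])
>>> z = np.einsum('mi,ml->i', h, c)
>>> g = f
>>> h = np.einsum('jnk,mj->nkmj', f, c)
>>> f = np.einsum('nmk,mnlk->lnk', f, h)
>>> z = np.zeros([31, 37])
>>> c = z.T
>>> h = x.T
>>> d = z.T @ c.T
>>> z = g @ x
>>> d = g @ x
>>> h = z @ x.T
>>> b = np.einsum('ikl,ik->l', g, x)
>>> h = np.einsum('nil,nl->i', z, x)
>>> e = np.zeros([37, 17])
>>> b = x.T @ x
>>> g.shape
(5, 11, 5)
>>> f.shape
(31, 5, 5)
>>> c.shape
(37, 31)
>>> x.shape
(5, 11)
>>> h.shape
(11,)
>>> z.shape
(5, 11, 11)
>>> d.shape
(5, 11, 11)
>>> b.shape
(11, 11)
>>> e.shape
(37, 17)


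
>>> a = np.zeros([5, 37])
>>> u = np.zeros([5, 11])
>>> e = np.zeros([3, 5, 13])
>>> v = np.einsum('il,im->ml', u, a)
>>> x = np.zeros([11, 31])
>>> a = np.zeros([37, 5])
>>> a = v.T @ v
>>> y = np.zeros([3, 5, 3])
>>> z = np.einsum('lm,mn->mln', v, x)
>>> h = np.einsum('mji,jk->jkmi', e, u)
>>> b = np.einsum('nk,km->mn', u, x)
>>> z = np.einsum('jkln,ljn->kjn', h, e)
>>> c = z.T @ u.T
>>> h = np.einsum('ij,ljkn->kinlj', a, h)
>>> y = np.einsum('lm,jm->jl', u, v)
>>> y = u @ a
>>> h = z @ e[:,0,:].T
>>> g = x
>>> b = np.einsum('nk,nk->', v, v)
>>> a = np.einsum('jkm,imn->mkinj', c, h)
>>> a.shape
(5, 5, 11, 3, 13)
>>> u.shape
(5, 11)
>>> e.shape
(3, 5, 13)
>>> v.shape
(37, 11)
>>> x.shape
(11, 31)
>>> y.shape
(5, 11)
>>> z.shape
(11, 5, 13)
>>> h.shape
(11, 5, 3)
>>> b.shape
()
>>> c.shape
(13, 5, 5)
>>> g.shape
(11, 31)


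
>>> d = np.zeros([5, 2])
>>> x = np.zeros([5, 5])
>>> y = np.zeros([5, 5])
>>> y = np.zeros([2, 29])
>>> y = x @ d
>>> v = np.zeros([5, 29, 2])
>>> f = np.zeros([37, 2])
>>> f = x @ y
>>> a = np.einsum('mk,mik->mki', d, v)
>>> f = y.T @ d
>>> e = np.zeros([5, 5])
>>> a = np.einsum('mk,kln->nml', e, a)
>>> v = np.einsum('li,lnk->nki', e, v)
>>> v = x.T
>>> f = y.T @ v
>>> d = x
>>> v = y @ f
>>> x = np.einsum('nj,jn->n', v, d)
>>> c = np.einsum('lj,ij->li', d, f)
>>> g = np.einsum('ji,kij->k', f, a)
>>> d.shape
(5, 5)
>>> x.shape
(5,)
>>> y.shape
(5, 2)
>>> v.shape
(5, 5)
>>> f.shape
(2, 5)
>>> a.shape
(29, 5, 2)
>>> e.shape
(5, 5)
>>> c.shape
(5, 2)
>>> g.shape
(29,)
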